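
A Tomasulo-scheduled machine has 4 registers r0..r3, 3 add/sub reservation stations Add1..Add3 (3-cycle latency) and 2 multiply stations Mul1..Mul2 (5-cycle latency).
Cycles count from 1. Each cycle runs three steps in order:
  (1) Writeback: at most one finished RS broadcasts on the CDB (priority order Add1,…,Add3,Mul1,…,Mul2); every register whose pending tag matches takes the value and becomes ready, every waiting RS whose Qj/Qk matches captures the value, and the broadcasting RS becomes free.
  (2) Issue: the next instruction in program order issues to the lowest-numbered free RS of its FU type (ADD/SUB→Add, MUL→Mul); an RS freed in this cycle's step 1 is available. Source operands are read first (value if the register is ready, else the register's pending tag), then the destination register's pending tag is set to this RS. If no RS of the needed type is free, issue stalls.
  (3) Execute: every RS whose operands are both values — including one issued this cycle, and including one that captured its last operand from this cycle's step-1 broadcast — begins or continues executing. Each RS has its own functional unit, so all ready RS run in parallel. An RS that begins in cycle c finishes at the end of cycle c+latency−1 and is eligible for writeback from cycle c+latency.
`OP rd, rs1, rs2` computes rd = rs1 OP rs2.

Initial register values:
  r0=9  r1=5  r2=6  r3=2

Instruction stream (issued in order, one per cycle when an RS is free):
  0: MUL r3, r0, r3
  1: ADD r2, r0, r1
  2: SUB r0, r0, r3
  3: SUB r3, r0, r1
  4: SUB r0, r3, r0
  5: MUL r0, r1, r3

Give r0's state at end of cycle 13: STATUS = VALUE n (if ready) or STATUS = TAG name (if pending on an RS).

STATUS = TAG Mul1

c1: issue MUL r3<-Mul1 | r0:9,r1:5,r2:6,r3:Mul1
c2: issue ADD r2<-Add1 | r0:9,r1:5,r2:Add1,r3:Mul1
c3: issue SUB r0<-Add2 | r0:Add2,r1:5,r2:Add1,r3:Mul1
c4: issue SUB r3<-Add3 | r0:Add2,r1:5,r2:Add1,r3:Add3
c5: CDB Add1=14; issue SUB r0<-Add1 | r0:Add1,r1:5,r2:14,r3:Add3
c6: CDB Mul1=18; issue MUL r0<-Mul1 | r0:Mul1,r1:5,r2:14,r3:Add3
c7: - | r0:Mul1,r1:5,r2:14,r3:Add3
c8: - | r0:Mul1,r1:5,r2:14,r3:Add3
c9: CDB Add2=-9 | r0:Mul1,r1:5,r2:14,r3:Add3
c10: - | r0:Mul1,r1:5,r2:14,r3:Add3
c11: - | r0:Mul1,r1:5,r2:14,r3:Add3
c12: CDB Add3=-14 | r0:Mul1,r1:5,r2:14,r3:-14
c13: - | r0:Mul1,r1:5,r2:14,r3:-14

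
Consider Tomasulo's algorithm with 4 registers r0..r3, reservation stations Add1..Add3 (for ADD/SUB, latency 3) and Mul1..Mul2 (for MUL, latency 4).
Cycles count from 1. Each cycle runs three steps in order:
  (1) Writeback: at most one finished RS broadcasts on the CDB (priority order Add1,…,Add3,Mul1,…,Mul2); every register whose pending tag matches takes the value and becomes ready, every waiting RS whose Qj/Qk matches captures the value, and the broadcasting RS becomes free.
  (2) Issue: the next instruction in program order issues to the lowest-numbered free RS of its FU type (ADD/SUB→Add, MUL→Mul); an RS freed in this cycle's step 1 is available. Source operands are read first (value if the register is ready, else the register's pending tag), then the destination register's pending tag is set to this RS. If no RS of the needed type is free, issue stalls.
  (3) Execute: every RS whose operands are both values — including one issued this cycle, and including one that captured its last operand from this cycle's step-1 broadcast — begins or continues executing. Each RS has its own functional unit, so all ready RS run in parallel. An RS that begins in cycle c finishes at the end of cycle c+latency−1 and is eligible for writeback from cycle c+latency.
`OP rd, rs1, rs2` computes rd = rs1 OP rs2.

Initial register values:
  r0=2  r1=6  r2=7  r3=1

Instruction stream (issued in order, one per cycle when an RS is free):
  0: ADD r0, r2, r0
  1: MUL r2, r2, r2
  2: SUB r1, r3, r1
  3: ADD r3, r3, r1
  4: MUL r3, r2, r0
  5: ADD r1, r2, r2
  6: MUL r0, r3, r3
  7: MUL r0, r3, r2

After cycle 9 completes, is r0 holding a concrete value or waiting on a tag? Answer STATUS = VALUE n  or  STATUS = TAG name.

  c1: issue ADD r0<-Add1  regs: r0:Add1,r1:6,r2:7,r3:1
  c2: issue MUL r2<-Mul1  regs: r0:Add1,r1:6,r2:Mul1,r3:1
  c3: issue SUB r1<-Add2  regs: r0:Add1,r1:Add2,r2:Mul1,r3:1
  c4: CDB Add1=9; issue ADD r3<-Add1  regs: r0:9,r1:Add2,r2:Mul1,r3:Add1
  c5: issue MUL r3<-Mul2  regs: r0:9,r1:Add2,r2:Mul1,r3:Mul2
  c6: CDB Add2=-5; issue ADD r1<-Add2  regs: r0:9,r1:Add2,r2:Mul1,r3:Mul2
  c7: CDB Mul1=49; issue MUL r0<-Mul1  regs: r0:Mul1,r1:Add2,r2:49,r3:Mul2
  c8: stall  regs: r0:Mul1,r1:Add2,r2:49,r3:Mul2
  c9: CDB Add1=-4; stall  regs: r0:Mul1,r1:Add2,r2:49,r3:Mul2

STATUS = TAG Mul1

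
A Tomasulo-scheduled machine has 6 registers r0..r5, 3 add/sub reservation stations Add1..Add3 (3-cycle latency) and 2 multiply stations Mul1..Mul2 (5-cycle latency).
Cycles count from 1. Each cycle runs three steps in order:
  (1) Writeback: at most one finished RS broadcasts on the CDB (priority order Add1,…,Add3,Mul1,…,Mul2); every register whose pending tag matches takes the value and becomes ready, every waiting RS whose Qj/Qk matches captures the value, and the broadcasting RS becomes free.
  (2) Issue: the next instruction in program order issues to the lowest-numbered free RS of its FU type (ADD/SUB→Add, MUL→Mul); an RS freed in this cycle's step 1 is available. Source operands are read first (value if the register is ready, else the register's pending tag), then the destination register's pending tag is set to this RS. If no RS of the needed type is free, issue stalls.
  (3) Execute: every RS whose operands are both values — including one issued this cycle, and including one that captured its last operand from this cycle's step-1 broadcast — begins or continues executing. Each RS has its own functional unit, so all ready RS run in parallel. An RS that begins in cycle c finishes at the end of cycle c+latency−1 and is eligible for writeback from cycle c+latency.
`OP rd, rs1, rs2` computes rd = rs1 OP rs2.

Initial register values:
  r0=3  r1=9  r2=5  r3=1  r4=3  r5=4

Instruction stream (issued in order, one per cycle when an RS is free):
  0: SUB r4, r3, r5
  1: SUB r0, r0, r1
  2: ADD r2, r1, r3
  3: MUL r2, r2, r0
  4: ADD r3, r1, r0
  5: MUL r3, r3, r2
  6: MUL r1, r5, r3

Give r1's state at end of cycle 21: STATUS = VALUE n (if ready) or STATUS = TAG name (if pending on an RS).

STATUS = VALUE -720

cycle 1: issue SUB r4<-Add1 // r0:3,r1:9,r2:5,r3:1,r4:Add1,r5:4
cycle 2: issue SUB r0<-Add2 // r0:Add2,r1:9,r2:5,r3:1,r4:Add1,r5:4
cycle 3: issue ADD r2<-Add3 // r0:Add2,r1:9,r2:Add3,r3:1,r4:Add1,r5:4
cycle 4: CDB Add1=-3; issue MUL r2<-Mul1 // r0:Add2,r1:9,r2:Mul1,r3:1,r4:-3,r5:4
cycle 5: CDB Add2=-6; issue ADD r3<-Add1 // r0:-6,r1:9,r2:Mul1,r3:Add1,r4:-3,r5:4
cycle 6: CDB Add3=10; issue MUL r3<-Mul2 // r0:-6,r1:9,r2:Mul1,r3:Mul2,r4:-3,r5:4
cycle 7: stall // r0:-6,r1:9,r2:Mul1,r3:Mul2,r4:-3,r5:4
cycle 8: CDB Add1=3; stall // r0:-6,r1:9,r2:Mul1,r3:Mul2,r4:-3,r5:4
cycle 9: stall // r0:-6,r1:9,r2:Mul1,r3:Mul2,r4:-3,r5:4
cycle 10: stall // r0:-6,r1:9,r2:Mul1,r3:Mul2,r4:-3,r5:4
cycle 11: CDB Mul1=-60; issue MUL r1<-Mul1 // r0:-6,r1:Mul1,r2:-60,r3:Mul2,r4:-3,r5:4
cycle 12: - // r0:-6,r1:Mul1,r2:-60,r3:Mul2,r4:-3,r5:4
cycle 13: - // r0:-6,r1:Mul1,r2:-60,r3:Mul2,r4:-3,r5:4
cycle 14: - // r0:-6,r1:Mul1,r2:-60,r3:Mul2,r4:-3,r5:4
cycle 15: - // r0:-6,r1:Mul1,r2:-60,r3:Mul2,r4:-3,r5:4
cycle 16: CDB Mul2=-180 // r0:-6,r1:Mul1,r2:-60,r3:-180,r4:-3,r5:4
cycle 17: - // r0:-6,r1:Mul1,r2:-60,r3:-180,r4:-3,r5:4
cycle 18: - // r0:-6,r1:Mul1,r2:-60,r3:-180,r4:-3,r5:4
cycle 19: - // r0:-6,r1:Mul1,r2:-60,r3:-180,r4:-3,r5:4
cycle 20: - // r0:-6,r1:Mul1,r2:-60,r3:-180,r4:-3,r5:4
cycle 21: CDB Mul1=-720 // r0:-6,r1:-720,r2:-60,r3:-180,r4:-3,r5:4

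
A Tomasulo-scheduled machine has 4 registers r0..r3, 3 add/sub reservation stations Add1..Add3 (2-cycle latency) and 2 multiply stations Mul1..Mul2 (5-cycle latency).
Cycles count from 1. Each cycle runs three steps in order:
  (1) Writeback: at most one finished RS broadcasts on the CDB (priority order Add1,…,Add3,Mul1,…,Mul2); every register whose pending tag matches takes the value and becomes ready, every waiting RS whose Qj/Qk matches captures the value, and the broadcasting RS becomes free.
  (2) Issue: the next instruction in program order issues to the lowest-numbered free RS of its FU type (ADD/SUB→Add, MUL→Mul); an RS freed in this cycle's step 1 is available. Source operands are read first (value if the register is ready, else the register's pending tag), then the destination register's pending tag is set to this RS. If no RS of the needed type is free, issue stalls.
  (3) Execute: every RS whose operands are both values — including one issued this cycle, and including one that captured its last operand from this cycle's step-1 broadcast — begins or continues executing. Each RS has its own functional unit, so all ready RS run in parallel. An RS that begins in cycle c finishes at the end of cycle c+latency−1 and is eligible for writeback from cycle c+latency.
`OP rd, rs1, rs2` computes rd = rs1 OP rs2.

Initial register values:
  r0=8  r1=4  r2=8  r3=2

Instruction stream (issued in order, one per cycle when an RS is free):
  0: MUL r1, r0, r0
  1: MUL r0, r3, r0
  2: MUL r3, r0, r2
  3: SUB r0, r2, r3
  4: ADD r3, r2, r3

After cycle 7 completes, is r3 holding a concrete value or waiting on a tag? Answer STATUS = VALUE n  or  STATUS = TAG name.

STATUS = TAG Mul1

c1: issue MUL r1<-Mul1 | r0:8,r1:Mul1,r2:8,r3:2
c2: issue MUL r0<-Mul2 | r0:Mul2,r1:Mul1,r2:8,r3:2
c3: stall | r0:Mul2,r1:Mul1,r2:8,r3:2
c4: stall | r0:Mul2,r1:Mul1,r2:8,r3:2
c5: stall | r0:Mul2,r1:Mul1,r2:8,r3:2
c6: CDB Mul1=64; issue MUL r3<-Mul1 | r0:Mul2,r1:64,r2:8,r3:Mul1
c7: CDB Mul2=16; issue SUB r0<-Add1 | r0:Add1,r1:64,r2:8,r3:Mul1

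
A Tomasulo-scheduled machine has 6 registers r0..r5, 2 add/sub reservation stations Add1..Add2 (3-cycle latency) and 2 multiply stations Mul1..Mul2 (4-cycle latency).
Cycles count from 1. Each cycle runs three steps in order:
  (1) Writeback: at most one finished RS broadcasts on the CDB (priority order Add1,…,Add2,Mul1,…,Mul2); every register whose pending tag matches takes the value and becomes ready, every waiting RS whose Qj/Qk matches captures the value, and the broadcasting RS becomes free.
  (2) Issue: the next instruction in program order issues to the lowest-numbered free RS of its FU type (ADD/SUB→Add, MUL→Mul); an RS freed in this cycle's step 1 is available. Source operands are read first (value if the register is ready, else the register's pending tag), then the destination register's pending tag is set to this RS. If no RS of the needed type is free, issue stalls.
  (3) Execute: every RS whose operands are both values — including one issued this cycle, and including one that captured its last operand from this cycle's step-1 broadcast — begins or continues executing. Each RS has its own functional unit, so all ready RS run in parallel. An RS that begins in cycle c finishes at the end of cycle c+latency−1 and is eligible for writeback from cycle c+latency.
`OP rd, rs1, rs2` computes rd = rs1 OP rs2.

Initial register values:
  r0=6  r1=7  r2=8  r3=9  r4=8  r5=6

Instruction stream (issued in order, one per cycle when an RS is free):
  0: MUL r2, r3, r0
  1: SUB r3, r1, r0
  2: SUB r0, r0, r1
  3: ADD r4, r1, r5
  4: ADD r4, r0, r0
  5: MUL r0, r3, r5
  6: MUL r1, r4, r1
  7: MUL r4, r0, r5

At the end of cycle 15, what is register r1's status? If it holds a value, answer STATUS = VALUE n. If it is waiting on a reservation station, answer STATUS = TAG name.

STATUS = VALUE -14

  c1: issue MUL r2<-Mul1  regs: r0:6,r1:7,r2:Mul1,r3:9,r4:8,r5:6
  c2: issue SUB r3<-Add1  regs: r0:6,r1:7,r2:Mul1,r3:Add1,r4:8,r5:6
  c3: issue SUB r0<-Add2  regs: r0:Add2,r1:7,r2:Mul1,r3:Add1,r4:8,r5:6
  c4: stall  regs: r0:Add2,r1:7,r2:Mul1,r3:Add1,r4:8,r5:6
  c5: CDB Add1=1; issue ADD r4<-Add1  regs: r0:Add2,r1:7,r2:Mul1,r3:1,r4:Add1,r5:6
  c6: CDB Add2=-1; issue ADD r4<-Add2  regs: r0:-1,r1:7,r2:Mul1,r3:1,r4:Add2,r5:6
  c7: CDB Mul1=54; issue MUL r0<-Mul1  regs: r0:Mul1,r1:7,r2:54,r3:1,r4:Add2,r5:6
  c8: CDB Add1=13; issue MUL r1<-Mul2  regs: r0:Mul1,r1:Mul2,r2:54,r3:1,r4:Add2,r5:6
  c9: CDB Add2=-2; stall  regs: r0:Mul1,r1:Mul2,r2:54,r3:1,r4:-2,r5:6
  c10: stall  regs: r0:Mul1,r1:Mul2,r2:54,r3:1,r4:-2,r5:6
  c11: CDB Mul1=6; issue MUL r4<-Mul1  regs: r0:6,r1:Mul2,r2:54,r3:1,r4:Mul1,r5:6
  c12: -  regs: r0:6,r1:Mul2,r2:54,r3:1,r4:Mul1,r5:6
  c13: CDB Mul2=-14  regs: r0:6,r1:-14,r2:54,r3:1,r4:Mul1,r5:6
  c14: -  regs: r0:6,r1:-14,r2:54,r3:1,r4:Mul1,r5:6
  c15: CDB Mul1=36  regs: r0:6,r1:-14,r2:54,r3:1,r4:36,r5:6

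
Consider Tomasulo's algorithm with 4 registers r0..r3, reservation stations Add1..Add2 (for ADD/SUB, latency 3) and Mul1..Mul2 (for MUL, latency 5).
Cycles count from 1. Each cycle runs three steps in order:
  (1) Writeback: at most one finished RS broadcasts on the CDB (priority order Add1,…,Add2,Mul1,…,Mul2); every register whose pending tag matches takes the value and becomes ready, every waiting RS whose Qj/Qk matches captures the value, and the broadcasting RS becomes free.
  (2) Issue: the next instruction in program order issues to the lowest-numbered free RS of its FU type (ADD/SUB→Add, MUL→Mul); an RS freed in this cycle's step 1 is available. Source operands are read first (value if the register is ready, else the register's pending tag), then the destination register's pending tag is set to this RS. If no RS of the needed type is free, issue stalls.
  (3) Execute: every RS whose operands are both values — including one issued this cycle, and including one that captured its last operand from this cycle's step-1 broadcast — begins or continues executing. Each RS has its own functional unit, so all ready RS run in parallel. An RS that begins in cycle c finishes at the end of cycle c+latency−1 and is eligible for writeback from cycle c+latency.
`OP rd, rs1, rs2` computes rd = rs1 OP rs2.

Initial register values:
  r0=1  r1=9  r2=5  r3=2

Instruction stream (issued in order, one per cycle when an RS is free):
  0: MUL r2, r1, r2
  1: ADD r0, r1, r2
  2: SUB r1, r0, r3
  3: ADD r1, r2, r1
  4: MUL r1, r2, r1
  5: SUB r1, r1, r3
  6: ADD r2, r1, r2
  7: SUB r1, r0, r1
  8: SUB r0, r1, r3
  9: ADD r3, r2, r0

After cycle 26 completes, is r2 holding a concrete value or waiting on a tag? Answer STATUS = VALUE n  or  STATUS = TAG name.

STATUS = VALUE 4408

c1: issue MUL r2<-Mul1 | r0:1,r1:9,r2:Mul1,r3:2
c2: issue ADD r0<-Add1 | r0:Add1,r1:9,r2:Mul1,r3:2
c3: issue SUB r1<-Add2 | r0:Add1,r1:Add2,r2:Mul1,r3:2
c4: stall | r0:Add1,r1:Add2,r2:Mul1,r3:2
c5: stall | r0:Add1,r1:Add2,r2:Mul1,r3:2
c6: CDB Mul1=45; stall | r0:Add1,r1:Add2,r2:45,r3:2
c7: stall | r0:Add1,r1:Add2,r2:45,r3:2
c8: stall | r0:Add1,r1:Add2,r2:45,r3:2
c9: CDB Add1=54; issue ADD r1<-Add1 | r0:54,r1:Add1,r2:45,r3:2
c10: issue MUL r1<-Mul1 | r0:54,r1:Mul1,r2:45,r3:2
c11: stall | r0:54,r1:Mul1,r2:45,r3:2
c12: CDB Add2=52; issue SUB r1<-Add2 | r0:54,r1:Add2,r2:45,r3:2
c13: stall | r0:54,r1:Add2,r2:45,r3:2
c14: stall | r0:54,r1:Add2,r2:45,r3:2
c15: CDB Add1=97; issue ADD r2<-Add1 | r0:54,r1:Add2,r2:Add1,r3:2
c16: stall | r0:54,r1:Add2,r2:Add1,r3:2
c17: stall | r0:54,r1:Add2,r2:Add1,r3:2
c18: stall | r0:54,r1:Add2,r2:Add1,r3:2
c19: stall | r0:54,r1:Add2,r2:Add1,r3:2
c20: CDB Mul1=4365; stall | r0:54,r1:Add2,r2:Add1,r3:2
c21: stall | r0:54,r1:Add2,r2:Add1,r3:2
c22: stall | r0:54,r1:Add2,r2:Add1,r3:2
c23: CDB Add2=4363; issue SUB r1<-Add2 | r0:54,r1:Add2,r2:Add1,r3:2
c24: stall | r0:54,r1:Add2,r2:Add1,r3:2
c25: stall | r0:54,r1:Add2,r2:Add1,r3:2
c26: CDB Add1=4408; issue SUB r0<-Add1 | r0:Add1,r1:Add2,r2:4408,r3:2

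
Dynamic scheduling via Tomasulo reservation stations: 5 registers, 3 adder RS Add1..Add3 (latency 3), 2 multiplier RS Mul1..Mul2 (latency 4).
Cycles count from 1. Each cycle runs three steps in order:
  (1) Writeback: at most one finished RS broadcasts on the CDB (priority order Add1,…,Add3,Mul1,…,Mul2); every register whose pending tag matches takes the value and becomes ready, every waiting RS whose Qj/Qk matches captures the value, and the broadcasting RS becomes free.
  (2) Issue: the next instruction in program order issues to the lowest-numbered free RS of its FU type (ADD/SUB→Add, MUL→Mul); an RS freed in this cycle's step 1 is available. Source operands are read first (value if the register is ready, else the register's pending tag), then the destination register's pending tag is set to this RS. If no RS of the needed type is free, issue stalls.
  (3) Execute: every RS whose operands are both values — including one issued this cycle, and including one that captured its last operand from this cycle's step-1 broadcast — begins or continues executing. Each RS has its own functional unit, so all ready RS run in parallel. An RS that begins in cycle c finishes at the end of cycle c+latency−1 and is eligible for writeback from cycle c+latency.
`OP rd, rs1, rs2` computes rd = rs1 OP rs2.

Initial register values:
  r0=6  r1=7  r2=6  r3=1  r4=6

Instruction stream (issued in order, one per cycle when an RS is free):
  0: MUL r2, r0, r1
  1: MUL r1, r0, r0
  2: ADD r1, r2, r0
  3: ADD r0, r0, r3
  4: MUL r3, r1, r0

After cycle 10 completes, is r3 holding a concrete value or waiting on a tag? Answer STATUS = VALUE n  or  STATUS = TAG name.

STATUS = TAG Mul1

c1: issue MUL r2<-Mul1 | r0:6,r1:7,r2:Mul1,r3:1,r4:6
c2: issue MUL r1<-Mul2 | r0:6,r1:Mul2,r2:Mul1,r3:1,r4:6
c3: issue ADD r1<-Add1 | r0:6,r1:Add1,r2:Mul1,r3:1,r4:6
c4: issue ADD r0<-Add2 | r0:Add2,r1:Add1,r2:Mul1,r3:1,r4:6
c5: CDB Mul1=42; issue MUL r3<-Mul1 | r0:Add2,r1:Add1,r2:42,r3:Mul1,r4:6
c6: CDB Mul2=36 | r0:Add2,r1:Add1,r2:42,r3:Mul1,r4:6
c7: CDB Add2=7 | r0:7,r1:Add1,r2:42,r3:Mul1,r4:6
c8: CDB Add1=48 | r0:7,r1:48,r2:42,r3:Mul1,r4:6
c9: - | r0:7,r1:48,r2:42,r3:Mul1,r4:6
c10: - | r0:7,r1:48,r2:42,r3:Mul1,r4:6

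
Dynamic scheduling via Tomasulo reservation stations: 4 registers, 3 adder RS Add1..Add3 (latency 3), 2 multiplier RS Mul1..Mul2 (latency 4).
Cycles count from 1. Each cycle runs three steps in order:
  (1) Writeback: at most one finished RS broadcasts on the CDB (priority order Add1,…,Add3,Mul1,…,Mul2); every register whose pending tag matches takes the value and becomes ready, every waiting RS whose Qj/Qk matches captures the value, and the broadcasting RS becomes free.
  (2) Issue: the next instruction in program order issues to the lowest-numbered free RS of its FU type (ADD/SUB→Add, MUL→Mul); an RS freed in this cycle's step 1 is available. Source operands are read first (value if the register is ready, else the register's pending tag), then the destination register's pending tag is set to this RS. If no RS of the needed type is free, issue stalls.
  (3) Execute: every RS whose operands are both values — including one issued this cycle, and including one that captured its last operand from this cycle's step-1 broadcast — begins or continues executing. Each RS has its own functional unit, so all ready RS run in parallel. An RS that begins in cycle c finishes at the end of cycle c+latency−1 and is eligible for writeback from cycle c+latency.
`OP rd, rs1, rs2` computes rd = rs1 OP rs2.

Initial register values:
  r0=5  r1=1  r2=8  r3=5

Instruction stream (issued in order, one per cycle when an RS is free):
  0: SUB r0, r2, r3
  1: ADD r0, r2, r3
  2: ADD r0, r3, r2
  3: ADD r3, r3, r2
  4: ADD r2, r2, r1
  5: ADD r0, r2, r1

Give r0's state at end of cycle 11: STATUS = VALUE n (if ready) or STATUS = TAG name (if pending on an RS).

STATUS = VALUE 10

c1: issue SUB r0<-Add1 | r0:Add1,r1:1,r2:8,r3:5
c2: issue ADD r0<-Add2 | r0:Add2,r1:1,r2:8,r3:5
c3: issue ADD r0<-Add3 | r0:Add3,r1:1,r2:8,r3:5
c4: CDB Add1=3; issue ADD r3<-Add1 | r0:Add3,r1:1,r2:8,r3:Add1
c5: CDB Add2=13; issue ADD r2<-Add2 | r0:Add3,r1:1,r2:Add2,r3:Add1
c6: CDB Add3=13; issue ADD r0<-Add3 | r0:Add3,r1:1,r2:Add2,r3:Add1
c7: CDB Add1=13 | r0:Add3,r1:1,r2:Add2,r3:13
c8: CDB Add2=9 | r0:Add3,r1:1,r2:9,r3:13
c9: - | r0:Add3,r1:1,r2:9,r3:13
c10: - | r0:Add3,r1:1,r2:9,r3:13
c11: CDB Add3=10 | r0:10,r1:1,r2:9,r3:13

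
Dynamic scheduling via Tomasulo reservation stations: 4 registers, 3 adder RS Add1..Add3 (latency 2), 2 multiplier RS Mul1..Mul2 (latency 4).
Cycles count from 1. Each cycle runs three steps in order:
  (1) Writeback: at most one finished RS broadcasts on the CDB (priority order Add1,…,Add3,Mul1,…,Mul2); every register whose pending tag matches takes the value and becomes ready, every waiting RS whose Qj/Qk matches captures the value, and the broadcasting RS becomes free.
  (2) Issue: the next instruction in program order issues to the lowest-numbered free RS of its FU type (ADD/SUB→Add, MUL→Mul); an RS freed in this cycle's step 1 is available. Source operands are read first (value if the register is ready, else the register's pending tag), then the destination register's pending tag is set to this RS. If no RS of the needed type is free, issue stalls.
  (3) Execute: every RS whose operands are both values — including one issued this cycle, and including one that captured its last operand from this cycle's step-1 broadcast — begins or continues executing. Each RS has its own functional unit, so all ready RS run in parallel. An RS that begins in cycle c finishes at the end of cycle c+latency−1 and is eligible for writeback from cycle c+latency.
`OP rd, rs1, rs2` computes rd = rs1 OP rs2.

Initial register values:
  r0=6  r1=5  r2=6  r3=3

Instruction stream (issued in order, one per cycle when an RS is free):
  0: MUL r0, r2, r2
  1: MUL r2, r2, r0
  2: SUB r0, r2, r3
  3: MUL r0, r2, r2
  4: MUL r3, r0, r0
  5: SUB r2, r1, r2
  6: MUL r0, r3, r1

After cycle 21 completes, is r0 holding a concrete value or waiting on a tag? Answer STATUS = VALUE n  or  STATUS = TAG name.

c1: issue MUL r0<-Mul1 | r0:Mul1,r1:5,r2:6,r3:3
c2: issue MUL r2<-Mul2 | r0:Mul1,r1:5,r2:Mul2,r3:3
c3: issue SUB r0<-Add1 | r0:Add1,r1:5,r2:Mul2,r3:3
c4: stall | r0:Add1,r1:5,r2:Mul2,r3:3
c5: CDB Mul1=36; issue MUL r0<-Mul1 | r0:Mul1,r1:5,r2:Mul2,r3:3
c6: stall | r0:Mul1,r1:5,r2:Mul2,r3:3
c7: stall | r0:Mul1,r1:5,r2:Mul2,r3:3
c8: stall | r0:Mul1,r1:5,r2:Mul2,r3:3
c9: CDB Mul2=216; issue MUL r3<-Mul2 | r0:Mul1,r1:5,r2:216,r3:Mul2
c10: issue SUB r2<-Add2 | r0:Mul1,r1:5,r2:Add2,r3:Mul2
c11: CDB Add1=213; stall | r0:Mul1,r1:5,r2:Add2,r3:Mul2
c12: CDB Add2=-211; stall | r0:Mul1,r1:5,r2:-211,r3:Mul2
c13: CDB Mul1=46656; issue MUL r0<-Mul1 | r0:Mul1,r1:5,r2:-211,r3:Mul2
c14: - | r0:Mul1,r1:5,r2:-211,r3:Mul2
c15: - | r0:Mul1,r1:5,r2:-211,r3:Mul2
c16: - | r0:Mul1,r1:5,r2:-211,r3:Mul2
c17: CDB Mul2=2176782336 | r0:Mul1,r1:5,r2:-211,r3:2176782336
c18: - | r0:Mul1,r1:5,r2:-211,r3:2176782336
c19: - | r0:Mul1,r1:5,r2:-211,r3:2176782336
c20: - | r0:Mul1,r1:5,r2:-211,r3:2176782336
c21: CDB Mul1=10883911680 | r0:10883911680,r1:5,r2:-211,r3:2176782336

STATUS = VALUE 10883911680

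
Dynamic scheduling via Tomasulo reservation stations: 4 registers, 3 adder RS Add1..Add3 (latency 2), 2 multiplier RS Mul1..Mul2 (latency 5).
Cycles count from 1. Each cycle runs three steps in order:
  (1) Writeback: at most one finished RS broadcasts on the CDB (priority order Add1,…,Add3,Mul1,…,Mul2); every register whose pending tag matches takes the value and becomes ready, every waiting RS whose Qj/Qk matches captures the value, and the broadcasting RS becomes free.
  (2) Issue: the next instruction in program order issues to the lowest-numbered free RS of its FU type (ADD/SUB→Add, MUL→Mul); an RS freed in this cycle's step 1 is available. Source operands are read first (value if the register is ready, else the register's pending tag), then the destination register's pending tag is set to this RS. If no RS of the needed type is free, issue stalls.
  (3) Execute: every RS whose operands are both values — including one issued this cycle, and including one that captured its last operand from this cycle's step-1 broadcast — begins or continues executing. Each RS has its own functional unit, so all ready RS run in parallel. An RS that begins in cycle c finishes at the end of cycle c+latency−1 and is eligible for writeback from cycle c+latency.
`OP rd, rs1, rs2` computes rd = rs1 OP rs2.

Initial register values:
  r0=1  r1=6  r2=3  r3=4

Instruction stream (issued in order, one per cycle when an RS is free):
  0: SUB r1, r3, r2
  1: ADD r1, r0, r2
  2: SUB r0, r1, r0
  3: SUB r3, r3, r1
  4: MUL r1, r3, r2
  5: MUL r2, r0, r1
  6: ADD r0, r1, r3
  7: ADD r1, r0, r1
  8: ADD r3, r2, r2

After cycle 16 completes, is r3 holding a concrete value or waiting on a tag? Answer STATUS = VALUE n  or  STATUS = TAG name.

STATUS = TAG Add3

c1: issue SUB r1<-Add1 | r0:1,r1:Add1,r2:3,r3:4
c2: issue ADD r1<-Add2 | r0:1,r1:Add2,r2:3,r3:4
c3: CDB Add1=1; issue SUB r0<-Add1 | r0:Add1,r1:Add2,r2:3,r3:4
c4: CDB Add2=4; issue SUB r3<-Add2 | r0:Add1,r1:4,r2:3,r3:Add2
c5: issue MUL r1<-Mul1 | r0:Add1,r1:Mul1,r2:3,r3:Add2
c6: CDB Add1=3; issue MUL r2<-Mul2 | r0:3,r1:Mul1,r2:Mul2,r3:Add2
c7: CDB Add2=0; issue ADD r0<-Add1 | r0:Add1,r1:Mul1,r2:Mul2,r3:0
c8: issue ADD r1<-Add2 | r0:Add1,r1:Add2,r2:Mul2,r3:0
c9: issue ADD r3<-Add3 | r0:Add1,r1:Add2,r2:Mul2,r3:Add3
c10: - | r0:Add1,r1:Add2,r2:Mul2,r3:Add3
c11: - | r0:Add1,r1:Add2,r2:Mul2,r3:Add3
c12: CDB Mul1=0 | r0:Add1,r1:Add2,r2:Mul2,r3:Add3
c13: - | r0:Add1,r1:Add2,r2:Mul2,r3:Add3
c14: CDB Add1=0 | r0:0,r1:Add2,r2:Mul2,r3:Add3
c15: - | r0:0,r1:Add2,r2:Mul2,r3:Add3
c16: CDB Add2=0 | r0:0,r1:0,r2:Mul2,r3:Add3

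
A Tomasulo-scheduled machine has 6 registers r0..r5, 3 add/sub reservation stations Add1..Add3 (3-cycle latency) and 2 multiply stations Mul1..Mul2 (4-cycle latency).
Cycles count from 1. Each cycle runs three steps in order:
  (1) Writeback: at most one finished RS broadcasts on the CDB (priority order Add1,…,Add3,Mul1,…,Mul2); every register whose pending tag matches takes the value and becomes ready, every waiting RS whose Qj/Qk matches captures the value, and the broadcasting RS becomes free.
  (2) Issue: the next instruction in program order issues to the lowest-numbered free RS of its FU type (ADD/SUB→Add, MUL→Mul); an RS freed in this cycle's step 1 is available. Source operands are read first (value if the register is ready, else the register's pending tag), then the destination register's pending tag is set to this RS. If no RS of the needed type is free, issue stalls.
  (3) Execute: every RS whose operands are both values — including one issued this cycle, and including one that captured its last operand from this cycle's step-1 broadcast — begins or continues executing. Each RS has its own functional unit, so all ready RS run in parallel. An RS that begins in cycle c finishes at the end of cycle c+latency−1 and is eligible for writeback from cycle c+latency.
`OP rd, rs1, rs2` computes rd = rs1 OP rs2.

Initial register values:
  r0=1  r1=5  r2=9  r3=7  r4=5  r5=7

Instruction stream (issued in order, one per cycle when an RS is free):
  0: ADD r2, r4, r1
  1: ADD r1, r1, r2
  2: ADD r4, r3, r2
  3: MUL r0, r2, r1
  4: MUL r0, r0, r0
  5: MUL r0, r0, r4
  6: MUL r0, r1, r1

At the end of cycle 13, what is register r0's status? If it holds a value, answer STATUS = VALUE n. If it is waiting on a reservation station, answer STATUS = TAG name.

cycle 1: issue ADD r2<-Add1 // r0:1,r1:5,r2:Add1,r3:7,r4:5,r5:7
cycle 2: issue ADD r1<-Add2 // r0:1,r1:Add2,r2:Add1,r3:7,r4:5,r5:7
cycle 3: issue ADD r4<-Add3 // r0:1,r1:Add2,r2:Add1,r3:7,r4:Add3,r5:7
cycle 4: CDB Add1=10; issue MUL r0<-Mul1 // r0:Mul1,r1:Add2,r2:10,r3:7,r4:Add3,r5:7
cycle 5: issue MUL r0<-Mul2 // r0:Mul2,r1:Add2,r2:10,r3:7,r4:Add3,r5:7
cycle 6: stall // r0:Mul2,r1:Add2,r2:10,r3:7,r4:Add3,r5:7
cycle 7: CDB Add2=15; stall // r0:Mul2,r1:15,r2:10,r3:7,r4:Add3,r5:7
cycle 8: CDB Add3=17; stall // r0:Mul2,r1:15,r2:10,r3:7,r4:17,r5:7
cycle 9: stall // r0:Mul2,r1:15,r2:10,r3:7,r4:17,r5:7
cycle 10: stall // r0:Mul2,r1:15,r2:10,r3:7,r4:17,r5:7
cycle 11: CDB Mul1=150; issue MUL r0<-Mul1 // r0:Mul1,r1:15,r2:10,r3:7,r4:17,r5:7
cycle 12: stall // r0:Mul1,r1:15,r2:10,r3:7,r4:17,r5:7
cycle 13: stall // r0:Mul1,r1:15,r2:10,r3:7,r4:17,r5:7

STATUS = TAG Mul1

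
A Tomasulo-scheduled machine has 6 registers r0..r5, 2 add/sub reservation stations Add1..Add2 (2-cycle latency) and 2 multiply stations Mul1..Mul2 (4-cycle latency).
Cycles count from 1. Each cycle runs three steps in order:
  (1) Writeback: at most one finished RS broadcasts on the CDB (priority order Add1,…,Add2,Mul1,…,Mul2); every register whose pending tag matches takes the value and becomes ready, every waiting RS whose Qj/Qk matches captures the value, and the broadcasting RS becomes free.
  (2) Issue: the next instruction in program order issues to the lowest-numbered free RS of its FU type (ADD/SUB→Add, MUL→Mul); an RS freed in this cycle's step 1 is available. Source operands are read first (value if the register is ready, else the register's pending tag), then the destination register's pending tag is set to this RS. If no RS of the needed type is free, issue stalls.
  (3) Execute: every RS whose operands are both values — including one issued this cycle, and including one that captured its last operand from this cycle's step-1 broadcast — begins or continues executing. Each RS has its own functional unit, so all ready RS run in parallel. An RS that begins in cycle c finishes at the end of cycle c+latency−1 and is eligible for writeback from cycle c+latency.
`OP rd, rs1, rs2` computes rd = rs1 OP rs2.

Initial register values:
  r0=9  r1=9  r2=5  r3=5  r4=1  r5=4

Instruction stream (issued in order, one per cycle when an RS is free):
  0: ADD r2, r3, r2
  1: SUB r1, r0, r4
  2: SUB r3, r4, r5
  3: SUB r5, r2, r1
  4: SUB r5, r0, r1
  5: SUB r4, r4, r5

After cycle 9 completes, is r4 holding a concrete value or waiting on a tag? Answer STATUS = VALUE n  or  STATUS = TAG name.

  c1: issue ADD r2<-Add1  regs: r0:9,r1:9,r2:Add1,r3:5,r4:1,r5:4
  c2: issue SUB r1<-Add2  regs: r0:9,r1:Add2,r2:Add1,r3:5,r4:1,r5:4
  c3: CDB Add1=10; issue SUB r3<-Add1  regs: r0:9,r1:Add2,r2:10,r3:Add1,r4:1,r5:4
  c4: CDB Add2=8; issue SUB r5<-Add2  regs: r0:9,r1:8,r2:10,r3:Add1,r4:1,r5:Add2
  c5: CDB Add1=-3; issue SUB r5<-Add1  regs: r0:9,r1:8,r2:10,r3:-3,r4:1,r5:Add1
  c6: CDB Add2=2; issue SUB r4<-Add2  regs: r0:9,r1:8,r2:10,r3:-3,r4:Add2,r5:Add1
  c7: CDB Add1=1  regs: r0:9,r1:8,r2:10,r3:-3,r4:Add2,r5:1
  c8: -  regs: r0:9,r1:8,r2:10,r3:-3,r4:Add2,r5:1
  c9: CDB Add2=0  regs: r0:9,r1:8,r2:10,r3:-3,r4:0,r5:1

STATUS = VALUE 0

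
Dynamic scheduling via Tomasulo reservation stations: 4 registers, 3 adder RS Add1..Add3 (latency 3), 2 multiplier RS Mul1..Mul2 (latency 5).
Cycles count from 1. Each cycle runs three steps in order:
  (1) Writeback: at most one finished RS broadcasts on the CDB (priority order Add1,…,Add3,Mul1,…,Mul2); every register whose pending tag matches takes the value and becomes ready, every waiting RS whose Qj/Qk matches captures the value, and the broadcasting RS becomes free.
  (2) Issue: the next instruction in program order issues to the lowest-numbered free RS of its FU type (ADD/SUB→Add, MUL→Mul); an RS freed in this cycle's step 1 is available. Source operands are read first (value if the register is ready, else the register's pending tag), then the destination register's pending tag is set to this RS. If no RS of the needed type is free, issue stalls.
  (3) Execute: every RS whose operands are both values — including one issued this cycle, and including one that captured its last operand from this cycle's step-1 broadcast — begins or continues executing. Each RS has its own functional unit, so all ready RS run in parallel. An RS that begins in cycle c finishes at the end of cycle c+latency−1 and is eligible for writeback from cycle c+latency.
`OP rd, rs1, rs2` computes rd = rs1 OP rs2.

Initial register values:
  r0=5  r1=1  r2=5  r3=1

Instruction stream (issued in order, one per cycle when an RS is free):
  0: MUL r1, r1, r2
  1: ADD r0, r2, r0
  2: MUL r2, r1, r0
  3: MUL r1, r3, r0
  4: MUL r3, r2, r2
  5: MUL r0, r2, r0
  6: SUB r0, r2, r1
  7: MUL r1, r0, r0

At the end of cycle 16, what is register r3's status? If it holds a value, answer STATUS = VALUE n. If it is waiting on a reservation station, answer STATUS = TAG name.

  c1: issue MUL r1<-Mul1  regs: r0:5,r1:Mul1,r2:5,r3:1
  c2: issue ADD r0<-Add1  regs: r0:Add1,r1:Mul1,r2:5,r3:1
  c3: issue MUL r2<-Mul2  regs: r0:Add1,r1:Mul1,r2:Mul2,r3:1
  c4: stall  regs: r0:Add1,r1:Mul1,r2:Mul2,r3:1
  c5: CDB Add1=10; stall  regs: r0:10,r1:Mul1,r2:Mul2,r3:1
  c6: CDB Mul1=5; issue MUL r1<-Mul1  regs: r0:10,r1:Mul1,r2:Mul2,r3:1
  c7: stall  regs: r0:10,r1:Mul1,r2:Mul2,r3:1
  c8: stall  regs: r0:10,r1:Mul1,r2:Mul2,r3:1
  c9: stall  regs: r0:10,r1:Mul1,r2:Mul2,r3:1
  c10: stall  regs: r0:10,r1:Mul1,r2:Mul2,r3:1
  c11: CDB Mul1=10; issue MUL r3<-Mul1  regs: r0:10,r1:10,r2:Mul2,r3:Mul1
  c12: CDB Mul2=50; issue MUL r0<-Mul2  regs: r0:Mul2,r1:10,r2:50,r3:Mul1
  c13: issue SUB r0<-Add1  regs: r0:Add1,r1:10,r2:50,r3:Mul1
  c14: stall  regs: r0:Add1,r1:10,r2:50,r3:Mul1
  c15: stall  regs: r0:Add1,r1:10,r2:50,r3:Mul1
  c16: CDB Add1=40; stall  regs: r0:40,r1:10,r2:50,r3:Mul1

STATUS = TAG Mul1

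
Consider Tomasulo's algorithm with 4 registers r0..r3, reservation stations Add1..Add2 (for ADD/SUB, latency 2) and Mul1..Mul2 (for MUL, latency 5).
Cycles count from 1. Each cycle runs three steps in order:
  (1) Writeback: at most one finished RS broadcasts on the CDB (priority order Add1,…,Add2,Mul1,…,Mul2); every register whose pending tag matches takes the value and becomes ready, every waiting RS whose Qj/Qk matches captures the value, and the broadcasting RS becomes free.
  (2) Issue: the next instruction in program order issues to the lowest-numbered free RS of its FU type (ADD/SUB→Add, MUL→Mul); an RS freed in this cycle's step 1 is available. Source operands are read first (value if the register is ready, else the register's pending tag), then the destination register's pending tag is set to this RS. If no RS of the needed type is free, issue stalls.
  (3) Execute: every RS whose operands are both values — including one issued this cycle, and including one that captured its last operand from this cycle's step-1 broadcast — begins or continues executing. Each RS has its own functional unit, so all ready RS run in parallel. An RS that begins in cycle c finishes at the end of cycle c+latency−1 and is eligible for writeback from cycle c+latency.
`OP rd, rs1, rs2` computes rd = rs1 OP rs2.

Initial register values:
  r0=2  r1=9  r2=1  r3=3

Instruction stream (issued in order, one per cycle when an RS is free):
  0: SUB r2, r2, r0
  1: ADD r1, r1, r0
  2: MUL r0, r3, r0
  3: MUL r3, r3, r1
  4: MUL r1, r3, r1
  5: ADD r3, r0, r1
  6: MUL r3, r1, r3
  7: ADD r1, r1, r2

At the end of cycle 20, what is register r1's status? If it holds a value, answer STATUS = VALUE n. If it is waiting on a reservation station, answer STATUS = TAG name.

STATUS = VALUE 362

cycle 1: issue SUB r2<-Add1 // r0:2,r1:9,r2:Add1,r3:3
cycle 2: issue ADD r1<-Add2 // r0:2,r1:Add2,r2:Add1,r3:3
cycle 3: CDB Add1=-1; issue MUL r0<-Mul1 // r0:Mul1,r1:Add2,r2:-1,r3:3
cycle 4: CDB Add2=11; issue MUL r3<-Mul2 // r0:Mul1,r1:11,r2:-1,r3:Mul2
cycle 5: stall // r0:Mul1,r1:11,r2:-1,r3:Mul2
cycle 6: stall // r0:Mul1,r1:11,r2:-1,r3:Mul2
cycle 7: stall // r0:Mul1,r1:11,r2:-1,r3:Mul2
cycle 8: CDB Mul1=6; issue MUL r1<-Mul1 // r0:6,r1:Mul1,r2:-1,r3:Mul2
cycle 9: CDB Mul2=33; issue ADD r3<-Add1 // r0:6,r1:Mul1,r2:-1,r3:Add1
cycle 10: issue MUL r3<-Mul2 // r0:6,r1:Mul1,r2:-1,r3:Mul2
cycle 11: issue ADD r1<-Add2 // r0:6,r1:Add2,r2:-1,r3:Mul2
cycle 12: - // r0:6,r1:Add2,r2:-1,r3:Mul2
cycle 13: - // r0:6,r1:Add2,r2:-1,r3:Mul2
cycle 14: CDB Mul1=363 // r0:6,r1:Add2,r2:-1,r3:Mul2
cycle 15: - // r0:6,r1:Add2,r2:-1,r3:Mul2
cycle 16: CDB Add1=369 // r0:6,r1:Add2,r2:-1,r3:Mul2
cycle 17: CDB Add2=362 // r0:6,r1:362,r2:-1,r3:Mul2
cycle 18: - // r0:6,r1:362,r2:-1,r3:Mul2
cycle 19: - // r0:6,r1:362,r2:-1,r3:Mul2
cycle 20: - // r0:6,r1:362,r2:-1,r3:Mul2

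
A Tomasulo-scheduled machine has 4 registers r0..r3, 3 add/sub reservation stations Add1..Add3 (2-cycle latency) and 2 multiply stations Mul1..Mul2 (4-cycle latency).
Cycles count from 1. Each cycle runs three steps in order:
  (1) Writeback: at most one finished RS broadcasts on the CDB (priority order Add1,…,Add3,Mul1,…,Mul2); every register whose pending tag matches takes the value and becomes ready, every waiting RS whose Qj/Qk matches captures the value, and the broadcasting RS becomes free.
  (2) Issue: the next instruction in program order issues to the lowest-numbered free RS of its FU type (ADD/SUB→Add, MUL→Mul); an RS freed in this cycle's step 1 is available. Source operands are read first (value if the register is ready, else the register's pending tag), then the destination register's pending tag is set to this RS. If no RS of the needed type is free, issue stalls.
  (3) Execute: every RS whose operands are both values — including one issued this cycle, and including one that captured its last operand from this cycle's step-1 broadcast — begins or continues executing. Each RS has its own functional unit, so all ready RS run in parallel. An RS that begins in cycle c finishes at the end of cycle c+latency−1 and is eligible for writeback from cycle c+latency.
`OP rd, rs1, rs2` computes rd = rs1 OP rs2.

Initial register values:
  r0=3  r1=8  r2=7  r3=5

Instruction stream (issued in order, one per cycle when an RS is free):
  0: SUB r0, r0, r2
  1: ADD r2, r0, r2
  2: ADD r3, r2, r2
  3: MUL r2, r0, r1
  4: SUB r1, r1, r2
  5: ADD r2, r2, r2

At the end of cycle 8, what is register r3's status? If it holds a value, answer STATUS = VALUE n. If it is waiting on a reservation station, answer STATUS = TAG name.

STATUS = VALUE 6

c1: issue SUB r0<-Add1 | r0:Add1,r1:8,r2:7,r3:5
c2: issue ADD r2<-Add2 | r0:Add1,r1:8,r2:Add2,r3:5
c3: CDB Add1=-4; issue ADD r3<-Add1 | r0:-4,r1:8,r2:Add2,r3:Add1
c4: issue MUL r2<-Mul1 | r0:-4,r1:8,r2:Mul1,r3:Add1
c5: CDB Add2=3; issue SUB r1<-Add2 | r0:-4,r1:Add2,r2:Mul1,r3:Add1
c6: issue ADD r2<-Add3 | r0:-4,r1:Add2,r2:Add3,r3:Add1
c7: CDB Add1=6 | r0:-4,r1:Add2,r2:Add3,r3:6
c8: CDB Mul1=-32 | r0:-4,r1:Add2,r2:Add3,r3:6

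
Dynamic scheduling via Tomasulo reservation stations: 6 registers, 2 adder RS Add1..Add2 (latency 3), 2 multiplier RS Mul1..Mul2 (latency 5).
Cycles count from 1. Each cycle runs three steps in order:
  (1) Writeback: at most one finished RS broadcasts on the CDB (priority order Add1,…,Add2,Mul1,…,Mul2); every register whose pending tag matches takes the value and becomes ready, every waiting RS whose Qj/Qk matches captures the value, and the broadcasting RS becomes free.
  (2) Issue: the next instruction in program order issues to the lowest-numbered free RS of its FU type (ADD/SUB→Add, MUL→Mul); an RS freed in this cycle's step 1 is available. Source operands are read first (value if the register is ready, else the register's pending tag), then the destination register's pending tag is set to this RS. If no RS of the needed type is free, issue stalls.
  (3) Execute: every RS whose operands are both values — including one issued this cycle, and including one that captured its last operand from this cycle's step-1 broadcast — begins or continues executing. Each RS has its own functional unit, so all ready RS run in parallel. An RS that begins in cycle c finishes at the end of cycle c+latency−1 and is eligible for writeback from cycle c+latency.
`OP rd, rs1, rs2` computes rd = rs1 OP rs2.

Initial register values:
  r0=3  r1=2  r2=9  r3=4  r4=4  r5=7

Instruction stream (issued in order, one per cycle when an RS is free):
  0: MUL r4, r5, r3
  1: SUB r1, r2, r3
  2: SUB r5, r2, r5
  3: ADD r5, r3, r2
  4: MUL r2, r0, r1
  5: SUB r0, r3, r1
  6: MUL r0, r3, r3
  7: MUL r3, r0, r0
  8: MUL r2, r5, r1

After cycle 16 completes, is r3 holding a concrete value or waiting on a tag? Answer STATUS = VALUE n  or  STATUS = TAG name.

STATUS = TAG Mul2

c1: issue MUL r4<-Mul1 | r0:3,r1:2,r2:9,r3:4,r4:Mul1,r5:7
c2: issue SUB r1<-Add1 | r0:3,r1:Add1,r2:9,r3:4,r4:Mul1,r5:7
c3: issue SUB r5<-Add2 | r0:3,r1:Add1,r2:9,r3:4,r4:Mul1,r5:Add2
c4: stall | r0:3,r1:Add1,r2:9,r3:4,r4:Mul1,r5:Add2
c5: CDB Add1=5; issue ADD r5<-Add1 | r0:3,r1:5,r2:9,r3:4,r4:Mul1,r5:Add1
c6: CDB Add2=2; issue MUL r2<-Mul2 | r0:3,r1:5,r2:Mul2,r3:4,r4:Mul1,r5:Add1
c7: CDB Mul1=28; issue SUB r0<-Add2 | r0:Add2,r1:5,r2:Mul2,r3:4,r4:28,r5:Add1
c8: CDB Add1=13; issue MUL r0<-Mul1 | r0:Mul1,r1:5,r2:Mul2,r3:4,r4:28,r5:13
c9: stall | r0:Mul1,r1:5,r2:Mul2,r3:4,r4:28,r5:13
c10: CDB Add2=-1; stall | r0:Mul1,r1:5,r2:Mul2,r3:4,r4:28,r5:13
c11: CDB Mul2=15; issue MUL r3<-Mul2 | r0:Mul1,r1:5,r2:15,r3:Mul2,r4:28,r5:13
c12: stall | r0:Mul1,r1:5,r2:15,r3:Mul2,r4:28,r5:13
c13: CDB Mul1=16; issue MUL r2<-Mul1 | r0:16,r1:5,r2:Mul1,r3:Mul2,r4:28,r5:13
c14: - | r0:16,r1:5,r2:Mul1,r3:Mul2,r4:28,r5:13
c15: - | r0:16,r1:5,r2:Mul1,r3:Mul2,r4:28,r5:13
c16: - | r0:16,r1:5,r2:Mul1,r3:Mul2,r4:28,r5:13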